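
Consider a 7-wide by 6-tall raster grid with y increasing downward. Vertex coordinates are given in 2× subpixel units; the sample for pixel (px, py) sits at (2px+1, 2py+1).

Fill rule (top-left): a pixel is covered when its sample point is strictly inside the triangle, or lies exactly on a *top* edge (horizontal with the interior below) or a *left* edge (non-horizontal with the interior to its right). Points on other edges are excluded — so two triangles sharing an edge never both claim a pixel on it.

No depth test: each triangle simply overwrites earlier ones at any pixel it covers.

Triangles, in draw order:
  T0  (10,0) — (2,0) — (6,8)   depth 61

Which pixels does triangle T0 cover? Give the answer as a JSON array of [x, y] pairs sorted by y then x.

T0:
  2·area = 64  (B↔C swapped to make it positive)
  edge (10, 0)→(6, 8): d=(-4,8) right/bottom  bias=-1
  edge (6, 8)→(2, 0): d=(-4,-8) top-left  bias=+0
  edge (2, 0)→(10, 0): d=(8,0) top-left  bias=+0
    (1,0)@(3, 1): e=[52,4,8] → █
    (2,0)@(5, 1): e=[36,20,8] → █
    (3,0)@(7, 1): e=[20,36,8] → █
    (4,0)@(9, 1): e=[4,52,8] → █
    (5,0)@(11, 1): e=[-12,68,8] → ·
    (1,1)@(3, 3): e=[44,-4,24] → ·
    (2,1)@(5, 3): e=[28,12,24] → █
    (4,1)@(9, 3): e=[-4,44,24] → ·
    (2,2)@(5, 5): e=[20,4,40] → █
    (4,2)@(9, 5): e=[-12,36,40] → ·
    (2,3)@(5, 7): e=[12,-4,56] → ·
    (3,3)@(7, 7): e=[-4,12,56] → ·
  covered (8 px):
    · █ █ █ █ · ·
    · · █ █ · · ·
    · · █ █ · · ·
    · · · · · · ·
    · · · · · · ·
    · · · · · · ·

Result: [[1,0],[2,0],[3,0],[4,0],[2,1],[3,1],[2,2],[3,2]]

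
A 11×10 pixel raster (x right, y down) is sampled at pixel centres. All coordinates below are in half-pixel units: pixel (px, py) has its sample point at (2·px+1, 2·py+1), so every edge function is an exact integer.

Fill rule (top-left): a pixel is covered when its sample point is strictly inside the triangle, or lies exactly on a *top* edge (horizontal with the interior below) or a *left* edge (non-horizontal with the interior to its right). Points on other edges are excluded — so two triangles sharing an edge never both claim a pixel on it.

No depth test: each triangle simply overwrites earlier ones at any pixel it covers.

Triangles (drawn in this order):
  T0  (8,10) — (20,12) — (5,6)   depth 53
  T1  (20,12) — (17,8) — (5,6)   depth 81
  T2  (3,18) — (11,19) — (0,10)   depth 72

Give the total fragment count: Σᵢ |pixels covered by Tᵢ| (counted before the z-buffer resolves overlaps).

T0:
  2·area = 42  (B↔C swapped to make it positive)
  edge (8, 10)→(5, 6): d=(-3,-4) top-left  bias=+0
  edge (5, 6)→(20, 12): d=(15,6) right/bottom  bias=-1
  edge (20, 12)→(8, 10): d=(-12,-2) top-left  bias=+0
    (3,3)@(7, 7): e=[5,3,34] → X
    (4,3)@(9, 7): e=[13,-9,38] → .
    (3,4)@(7, 9): e=[-1,33,10] → .
    (4,4)@(9, 9): e=[7,21,14] → X
    (5,4)@(11, 9): e=[15,9,18] → X
    (6,4)@(13, 9): e=[23,-3,22] → .
    (4,5)@(9, 11): e=[1,51,-10] → .
    (5,5)@(11, 11): e=[9,39,-6] → .
    (7,5)@(15, 11): e=[25,15,2] → X
    (8,5)@(17, 11): e=[33,3,6] → X
    (9,5)@(19, 11): e=[41,-9,10] → .
    (7,6)@(15, 13): e=[19,45,-22] → .
  covered (5 px):
    . . . . . . . . . . .
    . . . . . . . . . . .
    . . . . . . . . . . .
    . . . X . . . . . . .
    . . . . X X . . . . .
    . . . . . . . X X . .
    . . . . . . . . . . .
    . . . . . . . . . . .
    . . . . . . . . . . .
    . . . . . . . . . . .
T1:
  2·area = 42  (B↔C swapped to make it positive)
  edge (20, 12)→(5, 6): d=(-15,-6) top-left  bias=+0
  edge (5, 6)→(17, 8): d=(12,2) right/bottom  bias=-1
  edge (17, 8)→(20, 12): d=(3,4) right/bottom  bias=-1
    (4,3)@(9, 7): e=[9,4,29] → X
    (5,3)@(11, 7): e=[21,0,21] → .  [on edge]
    (4,4)@(9, 9): e=[-21,28,35] → .
    (6,4)@(13, 9): e=[3,20,19] → X
    (7,4)@(15, 9): e=[15,16,11] → X
    (8,4)@(17, 9): e=[27,12,3] → X
    (9,4)@(19, 9): e=[39,8,-5] → .
    (6,5)@(13, 11): e=[-27,44,25] → .
    (7,5)@(15, 11): e=[-15,40,17] → .
    (8,5)@(17, 11): e=[-3,36,9] → .
    (9,5)@(19, 11): e=[9,32,1] → X
    (10,5)@(21, 11): e=[21,28,-7] → .
  covered (5 px):
    . . . . . . . . . . .
    . . . . . . . . . . .
    . . . . . . . . . . .
    . . . . X . . . . . .
    . . . . . . X X X . .
    . . . . . . . . . X .
    . . . . . . . . . . .
    . . . . . . . . . . .
    . . . . . . . . . . .
    . . . . . . . . . . .
T2:
  2·area = 61  (B↔C swapped to make it positive)
  edge (3, 18)→(0, 10): d=(-3,-8) top-left  bias=+0
  edge (0, 10)→(11, 19): d=(11,9) right/bottom  bias=-1
  edge (11, 19)→(3, 18): d=(-8,-1) top-left  bias=+0
    (0,5)@(1, 11): e=[5,2,54] → X
    (1,5)@(3, 11): e=[21,-16,56] → .
    (0,6)@(1, 13): e=[-1,24,38] → .
    (1,6)@(3, 13): e=[15,6,40] → X
    (2,6)@(5, 13): e=[31,-12,42] → .
    (1,7)@(3, 15): e=[9,28,24] → X
    (2,7)@(5, 15): e=[25,10,26] → X
    (3,7)@(7, 15): e=[41,-8,28] → .
    (1,8)@(3, 17): e=[3,50,8] → X
    (3,8)@(7, 17): e=[35,14,12] → X
    (4,8)@(9, 17): e=[51,-4,14] → .
    (1,9)@(3, 19): e=[-3,72,-8] → .
    (5,9)@(11, 19): e=[61,0,0] → .  [on edge]
  covered (7 px):
    . . . . . . . . . . .
    . . . . . . . . . . .
    . . . . . . . . . . .
    . . . . . . . . . . .
    . . . . . . . . . . .
    X . . . . . . . . . .
    . X . . . . . . . . .
    . X X . . . . . . . .
    . X X X . . . . . . .
    . . . . . . . . . . .

Final: 17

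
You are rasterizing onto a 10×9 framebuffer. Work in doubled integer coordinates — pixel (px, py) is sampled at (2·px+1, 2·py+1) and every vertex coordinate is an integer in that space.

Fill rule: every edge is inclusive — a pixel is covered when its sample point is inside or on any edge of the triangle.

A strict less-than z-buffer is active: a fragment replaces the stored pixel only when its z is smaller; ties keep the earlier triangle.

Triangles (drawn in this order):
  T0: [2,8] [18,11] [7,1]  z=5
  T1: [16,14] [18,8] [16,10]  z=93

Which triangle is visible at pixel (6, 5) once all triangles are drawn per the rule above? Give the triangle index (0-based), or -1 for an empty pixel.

T0:
  2·area = 127  (B↔C swapped to make it positive)
  edge (2, 8)→(7, 1): d=(5,-7) inclusive
  edge (7, 1)→(18, 11): d=(11,10) inclusive
  edge (18, 11)→(2, 8): d=(-16,-3) inclusive
    (3,0)@(7, 1): e=[0,0,127] → X  [on edge]
    (4,0)@(9, 1): e=[14,-20,133] → .
    (3,1)@(7, 3): e=[10,22,95] → X
    (4,1)@(9, 3): e=[24,2,101] → X
    (5,1)@(11, 3): e=[38,-18,107] → .
    (2,2)@(5, 5): e=[6,64,57] → X
    (5,2)@(11, 5): e=[48,4,75] → X
    (6,2)@(13, 5): e=[62,-16,81] → .
    (1,3)@(3, 7): e=[2,106,19] → X
    (6,3)@(13, 7): e=[72,6,49] → X
    (7,3)@(15, 7): e=[86,-14,55] → .
    (1,4)@(3, 9): e=[12,128,-13] → .
  covered (17 px):
    . . . X . . . . . .
    . . . X X . . . . .
    . . X X X X . . . .
    . X X X X X X . . .
    . . . . X X X X . .
    . . . . . . . . . .
    . . . . . . . . . .
    . . . . . . . . . .
    . . . . . . . . . .
T1:
  2·area = 8  (B↔C swapped to make it positive)
  edge (16, 14)→(16, 10): d=(0,-4) inclusive
  edge (16, 10)→(18, 8): d=(2,-2) inclusive
  edge (18, 8)→(16, 14): d=(-2,6) inclusive
    (9,2)@(19, 5): e=[12,-4,0] → .  [on edge]
    (9,3)@(19, 7): e=[12,0,-4] → .  [on edge]
    (8,4)@(17, 9): e=[4,0,4] → X  [on edge]
    (9,4)@(19, 9): e=[12,4,-8] → .
    (7,5)@(15, 11): e=[-4,0,12] → .  [on edge]
    (8,5)@(17, 11): e=[4,4,0] → X  [on edge]
    (9,5)@(19, 11): e=[12,8,-12] → .
    (6,6)@(13, 13): e=[-12,0,20] → .  [on edge]
    (8,6)@(17, 13): e=[4,8,-4] → .
    (5,7)@(11, 15): e=[-20,0,28] → .  [on edge]
    (4,8)@(9, 17): e=[-28,0,36] → .  [on edge]
    (7,8)@(15, 17): e=[-4,12,0] → .  [on edge]
  covered (2 px):
    . . . . . . . . . .
    . . . . . . . . . .
    . . . . . . . . . .
    . . . . . . . . . .
    . . . . . . . . X .
    . . . . . . . . X .
    . . . . . . . . . .
    . . . . . . . . . .
    . . . . . . . . . .

Z-buffer (winner per pixel, '.' = empty):
  . . . 0 . . . . . .
  . . . 0 0 . . . . .
  . . 0 0 0 0 . . . .
  . 0 0 0 0 0 0 . . .
  . . . . 0 0 0 0 1 .
  . . . . . . . . 1 .
  . . . . . . . . . .
  . . . . . . . . . .
  . . . . . . . . . .

Answer: -1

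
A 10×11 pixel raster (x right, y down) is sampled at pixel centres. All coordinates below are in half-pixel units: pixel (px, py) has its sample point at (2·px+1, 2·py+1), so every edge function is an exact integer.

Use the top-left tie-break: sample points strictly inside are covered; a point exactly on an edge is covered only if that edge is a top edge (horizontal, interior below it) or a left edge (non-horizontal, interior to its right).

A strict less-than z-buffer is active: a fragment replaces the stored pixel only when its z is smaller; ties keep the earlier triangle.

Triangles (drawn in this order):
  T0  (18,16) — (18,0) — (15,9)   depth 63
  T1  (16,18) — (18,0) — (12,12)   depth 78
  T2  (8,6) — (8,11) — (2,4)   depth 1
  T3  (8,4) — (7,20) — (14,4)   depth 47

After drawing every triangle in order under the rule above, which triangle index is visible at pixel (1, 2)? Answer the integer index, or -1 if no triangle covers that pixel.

T0:
  2·area = 48  (B↔C swapped to make it positive)
  edge (18, 16)→(15, 9): d=(-3,-7) top-left  bias=+0
  edge (15, 9)→(18, 0): d=(3,-9) top-left  bias=+0
  edge (18, 0)→(18, 16): d=(0,16) right/bottom  bias=-1
    (8,1)@(17, 3): e=[32,0,16] → #  [on edge]
    (9,1)@(19, 3): e=[46,18,-16] → ·
    (8,2)@(17, 5): e=[26,6,16] → #
    (9,2)@(19, 5): e=[40,24,-16] → ·
    (8,3)@(17, 7): e=[20,12,16] → #
    (9,3)@(19, 7): e=[34,30,-16] → ·
    (7,4)@(15, 9): e=[0,0,48] → #  [on edge]
    (9,4)@(19, 9): e=[28,36,-16] → ·
    (7,5)@(15, 11): e=[-6,6,48] → ·
    (8,5)@(17, 11): e=[8,24,16] → #
    (9,5)@(19, 11): e=[22,42,-16] → ·
    (8,6)@(17, 13): e=[2,30,16] → #
    (6,7)@(13, 15): e=[-32,0,80] → ·  [on edge]
    (5,10)@(11, 21): e=[-64,0,112] → ·  [on edge]
  covered (7 px):
    · · · · · · · · · ·
    · · · · · · · · # ·
    · · · · · · · · # ·
    · · · · · · · · # ·
    · · · · · · · # # ·
    · · · · · · · · # ·
    · · · · · · · · # ·
    · · · · · · · · · ·
    · · · · · · · · · ·
    · · · · · · · · · ·
    · · · · · · · · · ·
T1:
  2·area = 84  (B↔C swapped to make it positive)
  edge (16, 18)→(12, 12): d=(-4,-6) top-left  bias=+0
  edge (12, 12)→(18, 0): d=(6,-12) top-left  bias=+0
  edge (18, 0)→(16, 18): d=(-2,18) right/bottom  bias=-1
    (8,1)@(17, 3): e=[66,6,12] → #
    (9,1)@(19, 3): e=[78,30,-24] → ·
    (8,2)@(17, 5): e=[58,18,8] → #
    (9,2)@(19, 5): e=[70,42,-28] → ·
    (7,3)@(15, 7): e=[38,6,40] → #
    (9,3)@(19, 7): e=[62,54,-32] → ·
    (7,4)@(15, 9): e=[30,18,36] → #
    (8,4)@(17, 9): e=[42,42,0] → ·  [on edge]
    (6,5)@(13, 11): e=[10,6,68] → #
    (8,5)@(17, 11): e=[34,54,-4] → ·
    (6,6)@(13, 13): e=[2,18,64] → #
    (8,6)@(17, 13): e=[26,66,-8] → ·
  covered (10 px):
    · · · · · · · · · ·
    · · · · · · · · # ·
    · · · · · · · · # ·
    · · · · · · · # # ·
    · · · · · · · # · ·
    · · · · · · # # · ·
    · · · · · · # # · ·
    · · · · · · · # · ·
    · · · · · · · · · ·
    · · · · · · · · · ·
    · · · · · · · · · ·
T2:
  2·area = 30
  edge (8, 6)→(8, 11): d=(0,5) right/bottom  bias=-1
  edge (8, 11)→(2, 4): d=(-6,-7) top-left  bias=+0
  edge (2, 4)→(8, 6): d=(6,2) right/bottom  bias=-1
    (1,2)@(3, 5): e=[25,1,4] → #
    (2,2)@(5, 5): e=[15,15,0] → ·  [on edge]
    (1,3)@(3, 7): e=[25,-11,16] → ·
    (2,3)@(5, 7): e=[15,3,12] → #
    (3,3)@(7, 7): e=[5,17,8] → #
    (4,3)@(9, 7): e=[-5,31,4] → ·
    (5,3)@(11, 7): e=[-15,45,0] → ·  [on edge]
    (2,4)@(5, 9): e=[15,-9,24] → ·
    (3,4)@(7, 9): e=[5,5,20] → #
    (4,4)@(9, 9): e=[-5,19,16] → ·
    (8,4)@(17, 9): e=[-45,75,0] → ·  [on edge]
    (3,5)@(7, 11): e=[5,-7,32] → ·
  covered (4 px):
    · · · · · · · · · ·
    · · · · · · · · · ·
    · # · · · · · · · ·
    · · # # · · · · · ·
    · · · # · · · · · ·
    · · · · · · · · · ·
    · · · · · · · · · ·
    · · · · · · · · · ·
    · · · · · · · · · ·
    · · · · · · · · · ·
    · · · · · · · · · ·
T3:
  2·area = 96  (B↔C swapped to make it positive)
  edge (8, 4)→(14, 4): d=(6,0) top-left  bias=+0
  edge (14, 4)→(7, 20): d=(-7,16) right/bottom  bias=-1
  edge (7, 20)→(8, 4): d=(1,-16) top-left  bias=+0
    (4,2)@(9, 5): e=[6,73,17] → #
    (5,2)@(11, 5): e=[6,41,49] → #
    (6,2)@(13, 5): e=[6,9,81] → #
    (7,2)@(15, 5): e=[6,-23,113] → ·
    (4,3)@(9, 7): e=[18,59,19] → #
    (6,3)@(13, 7): e=[18,-5,83] → ·
    (4,4)@(9, 9): e=[30,45,21] → #
    (6,4)@(13, 9): e=[30,-19,85] → ·
    (4,5)@(9, 11): e=[42,31,23] → #
    (5,5)@(11, 11): e=[42,-1,55] → ·
    (4,6)@(9, 13): e=[54,17,25] → #
    (5,6)@(11, 13): e=[54,-15,57] → ·
  covered (10 px):
    · · · · · · · · · ·
    · · · · · · · · · ·
    · · · · # # # · · ·
    · · · · # # · · · ·
    · · · · # # · · · ·
    · · · · # · · · · ·
    · · · · # · · · · ·
    · · · · # · · · · ·
    · · · · · · · · · ·
    · · · · · · · · · ·
    · · · · · · · · · ·

Z-buffer (winner per pixel, '.' = empty):
  . . . . . . . . . .
  . . . . . . . . 0 .
  . 2 . . 3 3 3 . 0 .
  . . 2 2 3 3 . 1 0 .
  . . . 2 3 3 . 0 0 .
  . . . . 3 . 1 1 0 .
  . . . . 3 . 1 1 0 .
  . . . . 3 . . 1 . .
  . . . . . . . . . .
  . . . . . . . . . .
  . . . . . . . . . .

Result: 2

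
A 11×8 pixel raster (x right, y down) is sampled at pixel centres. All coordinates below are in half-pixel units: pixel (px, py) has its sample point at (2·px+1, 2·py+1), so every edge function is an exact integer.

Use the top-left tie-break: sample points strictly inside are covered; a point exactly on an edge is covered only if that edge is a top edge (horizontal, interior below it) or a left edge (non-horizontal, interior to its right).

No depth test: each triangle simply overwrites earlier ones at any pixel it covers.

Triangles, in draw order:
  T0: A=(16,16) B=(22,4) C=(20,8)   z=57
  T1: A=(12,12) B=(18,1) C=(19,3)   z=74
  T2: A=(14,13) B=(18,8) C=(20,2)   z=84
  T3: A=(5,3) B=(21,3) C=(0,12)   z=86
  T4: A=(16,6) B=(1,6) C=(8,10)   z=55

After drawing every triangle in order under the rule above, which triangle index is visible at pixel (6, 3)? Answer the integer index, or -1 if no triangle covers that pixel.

T0:
  degenerate (2·area = 0) — covers nothing
T1:
  2·area = 23
  edge (12, 12)→(18, 1): d=(6,-11) top-left  bias=+0
  edge (18, 1)→(19, 3): d=(1,2) right/bottom  bias=-1
  edge (19, 3)→(12, 12): d=(-7,9) right/bottom  bias=-1
    (8,1)@(17, 3): e=[1,4,18] → █
    (9,1)@(19, 3): e=[23,0,0] → ·  [on edge]
    (8,2)@(17, 5): e=[13,6,4] → █
    (9,2)@(19, 5): e=[35,2,-14] → ·
    (7,3)@(15, 7): e=[3,12,8] → █
    (8,3)@(17, 7): e=[25,8,-10] → ·
    (10,3)@(21, 7): e=[69,0,-46] → ·  [on edge]
    (7,4)@(15, 9): e=[15,14,-6] → ·
  covered (3 px):
    · · · · · · · · · · ·
    · · · · · · · · █ · ·
    · · · · · · · · █ · ·
    · · · · · · · █ · · ·
    · · · · · · · · · · ·
    · · · · · · · · · · ·
    · · · · · · · · · · ·
    · · · · · · · · · · ·
T2:
  2·area = 14  (B↔C swapped to make it positive)
  edge (14, 13)→(20, 2): d=(6,-11) top-left  bias=+0
  edge (20, 2)→(18, 8): d=(-2,6) right/bottom  bias=-1
  edge (18, 8)→(14, 13): d=(-4,5) right/bottom  bias=-1
    (9,2)@(19, 5): e=[7,0,7] → ·  [on edge]
    (8,4)@(17, 9): e=[9,4,1] → █
    (9,4)@(19, 9): e=[31,-8,-9] → ·
    (8,5)@(17, 11): e=[21,0,-7] → ·  [on edge]
  covered (1 px):
    · · · · · · · · · · ·
    · · · · · · · · · · ·
    · · · · · · · · · · ·
    · · · · · · · · · · ·
    · · · · · · · · █ · ·
    · · · · · · · · · · ·
    · · · · · · · · · · ·
    · · · · · · · · · · ·
T3:
  2·area = 144
  edge (5, 3)→(21, 3): d=(16,0) top-left  bias=+0
  edge (21, 3)→(0, 12): d=(-21,9) right/bottom  bias=-1
  edge (0, 12)→(5, 3): d=(5,-9) top-left  bias=+0
    (0,1)@(1, 3): e=[0,180,-36] → ·  [on edge]
    (1,1)@(3, 3): e=[0,162,-18] → ·  [on edge]
    (2,1)@(5, 3): e=[0,144,0] → █  [on edge]
    (3,1)@(7, 3): e=[0,126,18] → █  [on edge]
    (4,1)@(9, 3): e=[0,108,36] → █  [on edge]
    (5,1)@(11, 3): e=[0,90,54] → █  [on edge]
    (6,1)@(13, 3): e=[0,72,72] → █  [on edge]
    (7,1)@(15, 3): e=[0,54,90] → █  [on edge]
    (8,1)@(17, 3): e=[0,36,108] → █  [on edge]
    (9,1)@(19, 3): e=[0,18,126] → █  [on edge]
    (10,1)@(21, 3): e=[0,0,144] → ·  [on edge]
    (2,2)@(5, 5): e=[32,102,10] → █
    (3,4)@(7, 9): e=[96,0,48] → ·  [on edge]
  covered (22 px):
    · · · · · · · · · · ·
    · · █ █ █ █ █ █ █ █ ·
    · · █ █ █ █ █ █ · · ·
    · █ █ █ █ █ · · · · ·
    · █ █ · · · · · · · ·
    █ · · · · · · · · · ·
    · · · · · · · · · · ·
    · · · · · · · · · · ·
T4:
  2·area = 60  (B↔C swapped to make it positive)
  edge (16, 6)→(8, 10): d=(-8,4) right/bottom  bias=-1
  edge (8, 10)→(1, 6): d=(-7,-4) top-left  bias=+0
  edge (1, 6)→(16, 6): d=(15,0) top-left  bias=+0
    (1,3)@(3, 7): e=[44,1,15] → █
    (2,3)@(5, 7): e=[36,9,15] → █
    (3,3)@(7, 7): e=[28,17,15] → █
    (4,3)@(9, 7): e=[20,25,15] → █
    (5,3)@(11, 7): e=[12,33,15] → █
    (6,3)@(13, 7): e=[4,41,15] → █
    (7,3)@(15, 7): e=[-4,49,15] → ·
    (1,4)@(3, 9): e=[28,-13,45] → ·
    (2,4)@(5, 9): e=[20,-5,45] → ·
    (3,4)@(7, 9): e=[12,3,45] → █
    (5,4)@(11, 9): e=[-4,19,45] → ·
    (6,4)@(13, 9): e=[-12,27,45] → ·
  covered (8 px):
    · · · · · · · · · · ·
    · · · · · · · · · · ·
    · · · · · · · · · · ·
    · █ █ █ █ █ █ · · · ·
    · · · █ █ · · · · · ·
    · · · · · · · · · · ·
    · · · · · · · · · · ·
    · · · · · · · · · · ·

Z-buffer (winner per pixel, '.' = empty):
  . . . . . . . . . . .
  . . 3 3 3 3 3 3 3 3 .
  . . 3 3 3 3 3 3 1 . .
  . 4 4 4 4 4 4 1 . . .
  . 3 3 4 4 . . . 2 . .
  3 . . . . . . . . . .
  . . . . . . . . . . .
  . . . . . . . . . . .

Result: 4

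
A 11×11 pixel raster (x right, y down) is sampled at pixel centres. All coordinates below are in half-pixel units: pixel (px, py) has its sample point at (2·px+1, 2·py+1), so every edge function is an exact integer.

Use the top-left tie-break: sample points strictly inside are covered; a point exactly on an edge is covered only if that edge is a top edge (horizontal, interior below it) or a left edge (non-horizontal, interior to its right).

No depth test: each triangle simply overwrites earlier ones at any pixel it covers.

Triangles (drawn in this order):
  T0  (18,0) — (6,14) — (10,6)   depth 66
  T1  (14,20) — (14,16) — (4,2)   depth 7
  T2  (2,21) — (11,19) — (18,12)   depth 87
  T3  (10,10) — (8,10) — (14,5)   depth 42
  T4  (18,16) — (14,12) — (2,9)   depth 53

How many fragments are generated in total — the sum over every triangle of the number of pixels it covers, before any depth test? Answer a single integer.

T0:
  2·area = 40
  edge (18, 0)→(6, 14): d=(-12,14) right/bottom  bias=-1
  edge (6, 14)→(10, 6): d=(4,-8) top-left  bias=+0
  edge (10, 6)→(18, 0): d=(8,-6) top-left  bias=+0
    (8,0)@(17, 1): e=[2,36,2] → X
    (9,0)@(19, 1): e=[-26,52,14] → .
    (7,1)@(15, 3): e=[6,28,6] → X
    (8,1)@(17, 3): e=[-22,44,18] → .
    (6,2)@(13, 5): e=[10,20,10] → X
    (7,2)@(15, 5): e=[-18,36,22] → .
    (5,3)@(11, 7): e=[14,12,14] → X
    (6,3)@(13, 7): e=[-14,28,26] → .
    (4,4)@(9, 9): e=[18,4,18] → X
    (5,4)@(11, 9): e=[-10,20,30] → .
    (4,5)@(9, 11): e=[-6,12,34] → .
  covered (5 px):
    . . . . . . . . X . .
    . . . . . . . X . . .
    . . . . . . X . . . .
    . . . . . X . . . . .
    . . . . X . . . . . .
    . . . . . . . . . . .
    . . . . . . . . . . .
    . . . . . . . . . . .
    . . . . . . . . . . .
    . . . . . . . . . . .
    . . . . . . . . . . .
T1:
  2·area = 40  (B↔C swapped to make it positive)
  edge (14, 20)→(4, 2): d=(-10,-18) top-left  bias=+0
  edge (4, 2)→(14, 16): d=(10,14) right/bottom  bias=-1
  edge (14, 16)→(14, 20): d=(0,4) right/bottom  bias=-1
    (3,3)@(7, 7): e=[4,8,28] → X
    (4,3)@(9, 7): e=[40,-20,20] → .
    (3,4)@(7, 9): e=[-16,28,28] → .
    (4,4)@(9, 9): e=[20,0,20] → .  [on edge]
    (4,5)@(9, 11): e=[0,20,20] → X  [on edge]
    (5,5)@(11, 11): e=[36,-8,12] → .
    (4,6)@(9, 13): e=[-20,40,20] → .
    (5,6)@(11, 13): e=[16,12,12] → X
    (6,6)@(13, 13): e=[52,-16,4] → .
    (5,7)@(11, 15): e=[-4,32,12] → .
    (6,7)@(13, 15): e=[32,4,4] → X
    (7,7)@(15, 15): e=[68,-24,-4] → .
  covered (5 px):
    . . . . . . . . . . .
    . . . . . . . . . . .
    . . . . . . . . . . .
    . . . X . . . . . . .
    . . . . . . . . . . .
    . . . . X . . . . . .
    . . . . . X . . . . .
    . . . . . . X . . . .
    . . . . . . X . . . .
    . . . . . . . . . . .
    . . . . . . . . . . .
T2:
  2·area = 49  (B↔C swapped to make it positive)
  edge (2, 21)→(18, 12): d=(16,-9) top-left  bias=+0
  edge (18, 12)→(11, 19): d=(-7,7) right/bottom  bias=-1
  edge (11, 19)→(2, 21): d=(-9,2) right/bottom  bias=-1
    (10,4)@(21, 9): e=[-21,0,70] → .  [on edge]
    (9,5)@(19, 11): e=[-7,0,56] → .  [on edge]
    (8,6)@(17, 13): e=[7,0,42] → .  [on edge]
    (6,7)@(13, 15): e=[3,14,32] → X
    (7,7)@(15, 15): e=[21,0,28] → .  [on edge]
    (5,8)@(11, 17): e=[17,14,18] → X
    (6,8)@(13, 17): e=[35,0,14] → .  [on edge]
    (3,9)@(7, 19): e=[13,28,8] → X
    (4,9)@(9, 19): e=[31,14,4] → X
    (5,9)@(11, 19): e=[49,0,0] → .  [on edge]
    (3,10)@(7, 21): e=[45,14,-10] → .
    (4,10)@(9, 21): e=[63,0,-14] → .  [on edge]
  covered (4 px):
    . . . . . . . . . . .
    . . . . . . . . . . .
    . . . . . . . . . . .
    . . . . . . . . . . .
    . . . . . . . . . . .
    . . . . . . . . . . .
    . . . . . . . . . . .
    . . . . . . X . . . .
    . . . . . X . . . . .
    . . . X X . . . . . .
    . . . . . . . . . . .
T3:
  2·area = 10
  edge (10, 10)→(8, 10): d=(-2,0) right/bottom  bias=-1
  edge (8, 10)→(14, 5): d=(6,-5) top-left  bias=+0
  edge (14, 5)→(10, 10): d=(-4,5) right/bottom  bias=-1
  covered (0 px):
    . . . . . . . . . . .
    . . . . . . . . . . .
    . . . . . . . . . . .
    . . . . . . . . . . .
    . . . . . . . . . . .
    . . . . . . . . . . .
    . . . . . . . . . . .
    . . . . . . . . . . .
    . . . . . . . . . . .
    . . . . . . . . . . .
    . . . . . . . . . . .
T4:
  2·area = 36  (B↔C swapped to make it positive)
  edge (18, 16)→(2, 9): d=(-16,-7) top-left  bias=+0
  edge (2, 9)→(14, 12): d=(12,3) right/bottom  bias=-1
  edge (14, 12)→(18, 16): d=(4,4) right/bottom  bias=-1
    (1,0)@(3, 1): e=[135,-99,0] → .  [on edge]
    (2,1)@(5, 3): e=[117,-81,0] → .  [on edge]
    (3,2)@(7, 5): e=[99,-63,0] → .  [on edge]
    (4,3)@(9, 7): e=[81,-45,0] → .  [on edge]
    (5,4)@(11, 9): e=[63,-27,0] → .  [on edge]
    (3,5)@(7, 11): e=[3,9,24] → X
    (4,5)@(9, 11): e=[17,3,16] → X
    (5,5)@(11, 11): e=[31,-3,8] → .
    (6,5)@(13, 11): e=[45,-9,0] → .  [on edge]
    (3,6)@(7, 13): e=[-29,33,32] → .
    (4,6)@(9, 13): e=[-15,27,24] → .
    (6,6)@(13, 13): e=[13,15,8] → X
    (7,6)@(15, 13): e=[27,9,0] → .  [on edge]
    (8,7)@(17, 15): e=[9,27,0] → .  [on edge]
    (9,8)@(19, 17): e=[-9,45,0] → .  [on edge]
    (10,9)@(21, 19): e=[-27,63,0] → .  [on edge]
  covered (3 px):
    . . . . . . . . . . .
    . . . . . . . . . . .
    . . . . . . . . . . .
    . . . . . . . . . . .
    . . . . . . . . . . .
    . . . X X . . . . . .
    . . . . . . X . . . .
    . . . . . . . . . . .
    . . . . . . . . . . .
    . . . . . . . . . . .
    . . . . . . . . . . .

Final: 17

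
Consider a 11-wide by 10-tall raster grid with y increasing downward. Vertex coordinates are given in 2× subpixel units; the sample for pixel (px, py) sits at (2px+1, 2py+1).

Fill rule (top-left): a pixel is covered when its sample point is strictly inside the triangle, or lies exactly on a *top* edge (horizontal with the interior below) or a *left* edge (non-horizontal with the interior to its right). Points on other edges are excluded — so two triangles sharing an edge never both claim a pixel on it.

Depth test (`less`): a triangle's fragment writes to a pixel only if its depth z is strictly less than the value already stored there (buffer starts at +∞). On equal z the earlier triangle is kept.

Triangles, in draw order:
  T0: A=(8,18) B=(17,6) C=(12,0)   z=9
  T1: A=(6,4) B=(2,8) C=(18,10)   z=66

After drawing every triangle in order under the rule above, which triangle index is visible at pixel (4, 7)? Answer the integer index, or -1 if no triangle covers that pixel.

T0:
  2·area = 114  (B↔C swapped to make it positive)
  edge (8, 18)→(12, 0): d=(4,-18) top-left  bias=+0
  edge (12, 0)→(17, 6): d=(5,6) right/bottom  bias=-1
  edge (17, 6)→(8, 18): d=(-9,12) right/bottom  bias=-1
    (6,1)@(13, 3): e=[30,9,75] → █
    (7,1)@(15, 3): e=[66,-3,51] → ·
    (5,2)@(11, 5): e=[2,31,81] → █
    (7,2)@(15, 5): e=[74,7,33] → █
    (8,2)@(17, 5): e=[110,-5,9] → ·
    (5,3)@(11, 7): e=[10,41,63] → █
    (8,3)@(17, 7): e=[118,5,-9] → ·
    (5,4)@(11, 9): e=[18,51,45] → █
    (7,4)@(15, 9): e=[90,27,-3] → ·
    (5,5)@(11, 11): e=[26,61,27] → █
    (7,5)@(15, 11): e=[98,37,-21] → ·
    (5,6)@(11, 13): e=[34,71,9] → █
  covered (13 px):
    · · · · · · · · · · ·
    · · · · · · █ · · · ·
    · · · · · █ █ █ · · ·
    · · · · · █ █ █ · · ·
    · · · · · █ █ · · · ·
    · · · · · █ █ · · · ·
    · · · · · █ · · · · ·
    · · · · █ · · · · · ·
    · · · · · · · · · · ·
    · · · · · · · · · · ·
T1:
  2·area = 72  (B↔C swapped to make it positive)
  edge (6, 4)→(18, 10): d=(12,6) right/bottom  bias=-1
  edge (18, 10)→(2, 8): d=(-16,-2) top-left  bias=+0
  edge (2, 8)→(6, 4): d=(4,-4) top-left  bias=+0
    (4,0)@(9, 1): e=[-54,126,0] → ·  [on edge]
    (3,1)@(7, 3): e=[-18,90,0] → ·  [on edge]
    (2,2)@(5, 5): e=[18,54,0] → █  [on edge]
    (3,2)@(7, 5): e=[6,58,8] → █
    (4,2)@(9, 5): e=[-6,62,16] → ·
    (1,3)@(3, 7): e=[54,18,0] → █  [on edge]
    (4,3)@(9, 7): e=[18,30,24] → █
    (5,3)@(11, 7): e=[6,34,32] → █
    (6,3)@(13, 7): e=[-6,38,40] → ·
    (0,4)@(1, 9): e=[90,-18,0] → ·  [on edge]
    (1,4)@(3, 9): e=[78,-14,8] → ·
    (2,4)@(5, 9): e=[66,-10,16] → ·
  covered (10 px):
    · · · · · · · · · · ·
    · · · · · · · · · · ·
    · · █ █ · · · · · · ·
    · █ █ █ █ █ · · · · ·
    · · · · · █ █ █ · · ·
    · · · · · · · · · · ·
    · · · · · · · · · · ·
    · · · · · · · · · · ·
    · · · · · · · · · · ·
    · · · · · · · · · · ·

Z-buffer (winner per pixel, '.' = empty):
  . . . . . . . . . . .
  . . . . . . 0 . . . .
  . . 1 1 . 0 0 0 . . .
  . 1 1 1 1 0 0 0 . . .
  . . . . . 0 0 1 . . .
  . . . . . 0 0 . . . .
  . . . . . 0 . . . . .
  . . . . 0 . . . . . .
  . . . . . . . . . . .
  . . . . . . . . . . .

Answer: 0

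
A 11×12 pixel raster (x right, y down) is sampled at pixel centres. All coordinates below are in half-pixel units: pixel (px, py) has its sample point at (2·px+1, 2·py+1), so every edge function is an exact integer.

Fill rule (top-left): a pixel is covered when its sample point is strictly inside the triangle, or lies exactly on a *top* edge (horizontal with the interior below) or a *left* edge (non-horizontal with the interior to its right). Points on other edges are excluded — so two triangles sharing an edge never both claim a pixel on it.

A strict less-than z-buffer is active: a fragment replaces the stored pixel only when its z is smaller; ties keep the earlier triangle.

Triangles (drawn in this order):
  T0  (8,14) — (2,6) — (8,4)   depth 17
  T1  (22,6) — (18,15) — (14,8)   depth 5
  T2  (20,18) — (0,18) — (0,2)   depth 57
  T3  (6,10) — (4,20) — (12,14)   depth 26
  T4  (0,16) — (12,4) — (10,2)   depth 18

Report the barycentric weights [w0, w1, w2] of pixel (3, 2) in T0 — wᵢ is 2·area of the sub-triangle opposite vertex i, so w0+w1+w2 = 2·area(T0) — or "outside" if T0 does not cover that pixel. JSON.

T0:
  2·area = 60
  edge (8, 14)→(2, 6): d=(-6,-8) top-left  bias=+0
  edge (2, 6)→(8, 4): d=(6,-2) top-left  bias=+0
  edge (8, 4)→(8, 14): d=(0,10) right/bottom  bias=-1
    (8,0)@(17, 1): e=[150,0,-90] → ·  [on edge]
    (5,1)@(11, 3): e=[90,0,-30] → ·  [on edge]
    (2,2)@(5, 5): e=[30,0,30] → █  [on edge]
    (3,2)@(7, 5): e=[46,4,10] → █
    (4,2)@(9, 5): e=[62,8,-10] → ·
    (1,3)@(3, 7): e=[2,8,50] → █
    (4,3)@(9, 7): e=[50,20,-10] → ·
    (1,4)@(3, 9): e=[-10,20,50] → ·
    (2,4)@(5, 9): e=[6,24,30] → █
    (4,4)@(9, 9): e=[38,32,-10] → ·
    (2,5)@(5, 11): e=[-6,36,30] → ·
    (3,5)@(7, 11): e=[10,40,10] → █
  covered (8 px):
    · · · · · · · · · · ·
    · · · · · · · · · · ·
    · · █ █ · · · · · · ·
    · █ █ █ · · · · · · ·
    · · █ █ · · · · · · ·
    · · · █ · · · · · · ·
    · · · · · · · · · · ·
    · · · · · · · · · · ·
    · · · · · · · · · · ·
    · · · · · · · · · · ·
    · · · · · · · · · · ·
    · · · · · · · · · · ·
T1:
  2·area = 64
  edge (22, 6)→(18, 15): d=(-4,9) right/bottom  bias=-1
  edge (18, 15)→(14, 8): d=(-4,-7) top-left  bias=+0
  edge (14, 8)→(22, 6): d=(8,-2) top-left  bias=+0
    (9,3)@(19, 7): e=[23,39,2] → █
    (10,3)@(21, 7): e=[5,53,6] → █
    (7,4)@(15, 9): e=[51,3,10] → █
    (8,4)@(17, 9): e=[33,17,14] → █
    (10,4)@(21, 9): e=[-3,45,22] → ·
    (7,5)@(15, 11): e=[43,-5,26] → ·
    (8,5)@(17, 11): e=[25,9,30] → █
    (10,5)@(21, 11): e=[-11,37,38] → ·
    (8,6)@(17, 13): e=[17,1,46] → █
    (9,6)@(19, 13): e=[-1,15,50] → ·
    (8,7)@(17, 15): e=[9,-7,62] → ·
  covered (8 px):
    · · · · · · · · · · ·
    · · · · · · · · · · ·
    · · · · · · · · · · ·
    · · · · · · · · · █ █
    · · · · · · · █ █ █ ·
    · · · · · · · · █ █ ·
    · · · · · · · · █ · ·
    · · · · · · · · · · ·
    · · · · · · · · · · ·
    · · · · · · · · · · ·
    · · · · · · · · · · ·
    · · · · · · · · · · ·
T2:
  2·area = 320
  edge (20, 18)→(0, 18): d=(-20,0) right/bottom  bias=-1
  edge (0, 18)→(0, 2): d=(0,-16) top-left  bias=+0
  edge (0, 2)→(20, 18): d=(20,16) right/bottom  bias=-1
    (0,1)@(1, 3): e=[300,16,4] → █
    (1,1)@(3, 3): e=[300,48,-28] → ·
    (0,2)@(1, 5): e=[260,16,44] → █
    (1,2)@(3, 5): e=[260,48,12] → █
    (2,2)@(5, 5): e=[260,80,-20] → ·
    (0,3)@(1, 7): e=[220,16,84] → █
    (2,3)@(5, 7): e=[220,80,20] → █
    (3,3)@(7, 7): e=[220,112,-12] → ·
    (0,4)@(1, 9): e=[180,16,124] → █
    (3,4)@(7, 9): e=[180,112,28] → █
    (4,4)@(9, 9): e=[180,144,-4] → ·
    (0,5)@(1, 11): e=[140,16,164] → █
  covered (40 px):
    · · · · · · · · · · ·
    █ · · · · · · · · · ·
    █ █ · · · · · · · · ·
    █ █ █ · · · · · · · ·
    █ █ █ █ · · · · · · ·
    █ █ █ █ █ █ · · · · ·
    █ █ █ █ █ █ █ · · · ·
    █ █ █ █ █ █ █ █ · · ·
    █ █ █ █ █ █ █ █ █ · ·
    · · · · · · · · · · ·
    · · · · · · · · · · ·
    · · · · · · · · · · ·
T3:
  2·area = 68  (B↔C swapped to make it positive)
  edge (6, 10)→(12, 14): d=(6,4) right/bottom  bias=-1
  edge (12, 14)→(4, 20): d=(-8,6) right/bottom  bias=-1
  edge (4, 20)→(6, 10): d=(2,-10) top-left  bias=+0
    (3,2)@(7, 5): e=[-34,102,0] → ·  [on edge]
    (3,5)@(7, 11): e=[2,54,12] → █
    (4,5)@(9, 11): e=[-6,42,32] → ·
    (3,6)@(7, 13): e=[14,38,16] → █
    (4,6)@(9, 13): e=[6,26,36] → █
    (5,6)@(11, 13): e=[-2,14,56] → ·
    (2,7)@(5, 15): e=[34,34,0] → █  [on edge]
    (5,7)@(11, 15): e=[10,-2,60] → ·
    (2,8)@(5, 17): e=[46,18,4] → █
    (4,8)@(9, 17): e=[30,-6,44] → ·
    (2,9)@(5, 19): e=[58,2,8] → █
    (3,9)@(7, 19): e=[50,-10,28] → ·
  covered (9 px):
    · · · · · · · · · · ·
    · · · · · · · · · · ·
    · · · · · · · · · · ·
    · · · · · · · · · · ·
    · · · · · · · · · · ·
    · · · █ · · · · · · ·
    · · · █ █ · · · · · ·
    · · █ █ █ · · · · · ·
    · · █ █ · · · · · · ·
    · · █ · · · · · · · ·
    · · · · · · · · · · ·
    · · · · · · · · · · ·
T4:
  2·area = 48  (B↔C swapped to make it positive)
  edge (0, 16)→(10, 2): d=(10,-14) top-left  bias=+0
  edge (10, 2)→(12, 4): d=(2,2) right/bottom  bias=-1
  edge (12, 4)→(0, 16): d=(-12,12) right/bottom  bias=-1
    (4,0)@(9, 1): e=[-24,0,72] → ·  [on edge]
    (7,0)@(15, 1): e=[60,-12,0] → ·  [on edge]
    (5,1)@(11, 3): e=[24,0,24] → ·  [on edge]
    (6,1)@(13, 3): e=[52,-4,0] → ·  [on edge]
    (4,2)@(9, 5): e=[16,8,24] → █
    (5,2)@(11, 5): e=[44,4,0] → ·  [on edge]
    (6,2)@(13, 5): e=[72,0,-24] → ·  [on edge]
    (3,3)@(7, 7): e=[8,16,24] → █
    (4,3)@(9, 7): e=[36,12,0] → ·  [on edge]
    (7,3)@(15, 7): e=[120,0,-72] → ·  [on edge]
    (2,4)@(5, 9): e=[0,24,24] → █  [on edge]
    (3,4)@(7, 9): e=[28,20,0] → ·  [on edge]
    (8,4)@(17, 9): e=[168,0,-120] → ·  [on edge]
    (2,5)@(5, 11): e=[20,28,0] → ·  [on edge]
    (9,5)@(19, 11): e=[216,0,-168] → ·  [on edge]
    (1,6)@(3, 13): e=[12,36,0] → ·  [on edge]
    (10,6)@(21, 13): e=[264,0,-216] → ·  [on edge]
    (0,7)@(1, 15): e=[4,44,0] → ·  [on edge]
  covered (3 px):
    · · · · · · · · · · ·
    · · · · · · · · · · ·
    · · · · █ · · · · · ·
    · · · █ · · · · · · ·
    · · █ · · · · · · · ·
    · · · · · · · · · · ·
    · · · · · · · · · · ·
    · · · · · · · · · · ·
    · · · · · · · · · · ·
    · · · · · · · · · · ·
    · · · · · · · · · · ·
    · · · · · · · · · · ·

Result: [4,10,46]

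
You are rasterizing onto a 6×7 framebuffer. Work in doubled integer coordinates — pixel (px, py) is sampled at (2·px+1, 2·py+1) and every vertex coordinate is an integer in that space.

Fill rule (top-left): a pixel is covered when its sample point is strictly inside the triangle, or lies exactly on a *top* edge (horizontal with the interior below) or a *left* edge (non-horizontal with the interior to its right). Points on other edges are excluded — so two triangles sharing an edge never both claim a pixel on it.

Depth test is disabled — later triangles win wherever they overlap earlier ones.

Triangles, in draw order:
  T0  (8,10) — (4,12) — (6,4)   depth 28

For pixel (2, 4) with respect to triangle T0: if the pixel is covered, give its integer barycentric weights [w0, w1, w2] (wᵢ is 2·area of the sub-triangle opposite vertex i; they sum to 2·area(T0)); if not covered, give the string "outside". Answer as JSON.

T0:
  2·area = 28
  edge (8, 10)→(4, 12): d=(-4,2) right/bottom  bias=-1
  edge (4, 12)→(6, 4): d=(2,-8) top-left  bias=+0
  edge (6, 4)→(8, 10): d=(2,6) right/bottom  bias=-1
    (2,0)@(5, 1): e=[42,-14,0] → ·  [on edge]
    (3,3)@(7, 7): e=[14,14,0] → ·  [on edge]
    (2,4)@(5, 9): e=[10,2,16] → █
    (3,4)@(7, 9): e=[6,18,4] → █
    (4,4)@(9, 9): e=[2,34,-8] → ·
    (2,5)@(5, 11): e=[2,6,20] → █
    (3,5)@(7, 11): e=[-2,22,8] → ·
    (2,6)@(5, 13): e=[-6,10,24] → ·
    (4,6)@(9, 13): e=[-14,42,0] → ·  [on edge]
  covered (3 px):
    · · · · · ·
    · · · · · ·
    · · · · · ·
    · · · · · ·
    · · █ █ · ·
    · · █ · · ·
    · · · · · ·

Answer: [2,16,10]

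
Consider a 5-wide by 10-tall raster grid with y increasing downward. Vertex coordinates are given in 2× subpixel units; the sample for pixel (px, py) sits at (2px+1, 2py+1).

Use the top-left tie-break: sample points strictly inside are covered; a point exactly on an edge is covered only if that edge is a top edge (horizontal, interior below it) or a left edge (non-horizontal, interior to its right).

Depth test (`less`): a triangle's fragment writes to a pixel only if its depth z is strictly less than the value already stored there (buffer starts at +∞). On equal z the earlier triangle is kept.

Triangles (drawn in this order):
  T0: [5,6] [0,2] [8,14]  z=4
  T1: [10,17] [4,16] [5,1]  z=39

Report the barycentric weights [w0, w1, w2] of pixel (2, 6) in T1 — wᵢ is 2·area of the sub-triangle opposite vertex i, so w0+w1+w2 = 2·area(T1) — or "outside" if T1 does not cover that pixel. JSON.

T0:
  2·area = 28  (B↔C swapped to make it positive)
  edge (5, 6)→(8, 14): d=(3,8) right/bottom  bias=-1
  edge (8, 14)→(0, 2): d=(-8,-12) top-left  bias=+0
  edge (0, 2)→(5, 6): d=(5,4) right/bottom  bias=-1
    (0,1)@(1, 3): e=[23,4,1] → X
    (1,1)@(3, 3): e=[7,28,-7] → .
    (0,2)@(1, 5): e=[29,-12,11] → .
    (1,2)@(3, 5): e=[13,12,3] → X
    (2,2)@(5, 5): e=[-3,36,-5] → .
    (1,3)@(3, 7): e=[19,-4,13] → .
    (2,3)@(5, 7): e=[3,20,5] → X
    (3,3)@(7, 7): e=[-13,44,-3] → .
    (2,4)@(5, 9): e=[9,4,15] → X
    (3,4)@(7, 9): e=[-7,28,7] → .
    (2,5)@(5, 11): e=[15,-12,25] → .
  covered (4 px):
    . . . . .
    X . . . .
    . X . . .
    . . X . .
    . . X . .
    . . . . .
    . . . . .
    . . . . .
    . . . . .
    . . . . .
T1:
  2·area = 91
  edge (10, 17)→(4, 16): d=(-6,-1) top-left  bias=+0
  edge (4, 16)→(5, 1): d=(1,-15) top-left  bias=+0
  edge (5, 1)→(10, 17): d=(5,16) right/bottom  bias=-1
    (2,0)@(5, 1): e=[91,0,0] → .  [on edge]
    (2,1)@(5, 3): e=[79,2,10] → X
    (3,1)@(7, 3): e=[81,32,-22] → .
    (2,2)@(5, 5): e=[67,4,20] → X
    (3,2)@(7, 5): e=[69,34,-12] → .
    (2,3)@(5, 7): e=[55,6,30] → X
    (3,3)@(7, 7): e=[57,36,-2] → .
    (2,4)@(5, 9): e=[43,8,40] → X
    (3,4)@(7, 9): e=[45,38,8] → X
    (4,4)@(9, 9): e=[47,68,-24] → .
    (2,5)@(5, 11): e=[31,10,50] → X
    (4,5)@(9, 11): e=[35,70,-14] → .
  covered (12 px):
    . . . . .
    . . X . .
    . . X . .
    . . X . .
    . . X X .
    . . X X .
    . . X X .
    . . X X X
    . . . . .
    . . . . .

Final: [12,60,19]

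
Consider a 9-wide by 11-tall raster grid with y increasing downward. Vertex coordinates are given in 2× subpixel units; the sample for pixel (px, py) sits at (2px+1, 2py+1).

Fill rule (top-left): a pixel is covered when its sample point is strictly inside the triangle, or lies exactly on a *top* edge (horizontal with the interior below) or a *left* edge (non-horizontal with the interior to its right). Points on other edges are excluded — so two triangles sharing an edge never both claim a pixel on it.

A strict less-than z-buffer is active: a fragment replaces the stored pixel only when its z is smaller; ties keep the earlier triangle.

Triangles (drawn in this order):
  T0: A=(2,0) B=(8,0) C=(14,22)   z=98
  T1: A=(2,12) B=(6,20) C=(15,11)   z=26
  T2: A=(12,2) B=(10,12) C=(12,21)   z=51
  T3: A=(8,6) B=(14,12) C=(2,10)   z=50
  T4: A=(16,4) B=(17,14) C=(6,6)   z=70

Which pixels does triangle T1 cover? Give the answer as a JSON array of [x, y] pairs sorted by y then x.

T0:
  2·area = 132
  edge (2, 0)→(8, 0): d=(6,0) top-left  bias=+0
  edge (8, 0)→(14, 22): d=(6,22) right/bottom  bias=-1
  edge (14, 22)→(2, 0): d=(-12,-22) top-left  bias=+0
    (1,0)@(3, 1): e=[6,116,10] → #
    (2,0)@(5, 1): e=[6,72,54] → #
    (3,0)@(7, 1): e=[6,28,98] → #
    (4,0)@(9, 1): e=[6,-16,142] → ·
    (1,1)@(3, 3): e=[18,128,-14] → ·
    (2,1)@(5, 3): e=[18,84,30] → #
    (4,1)@(9, 3): e=[18,-4,118] → ·
    (2,2)@(5, 5): e=[30,96,6] → #
    (4,2)@(9, 5): e=[30,8,94] → #
    (5,2)@(11, 5): e=[30,-36,138] → ·
    (2,3)@(5, 7): e=[42,108,-18] → ·
    (3,3)@(7, 7): e=[42,64,26] → #
    (5,5)@(11, 11): e=[66,0,66] → ·  [on edge]
  covered (16 px):
    · # # # · · · · ·
    · · # # · · · · ·
    · · # # # · · · ·
    · · · # # · · · ·
    · · · # # · · · ·
    · · · · # · · · ·
    · · · · · # · · ·
    · · · · · # · · ·
    · · · · · · · · ·
    · · · · · · # · ·
    · · · · · · · · ·
T1:
  2·area = 108  (B↔C swapped to make it positive)
  edge (2, 12)→(15, 11): d=(13,-1) top-left  bias=+0
  edge (15, 11)→(6, 20): d=(-9,9) right/bottom  bias=-1
  edge (6, 20)→(2, 12): d=(-4,-8) top-left  bias=+0
    (8,4)@(17, 9): e=[-24,0,132] → ·  [on edge]
    (7,5)@(15, 11): e=[0,0,108] → ·  [on edge]
    (1,6)@(3, 13): e=[14,90,4] → #
    (2,6)@(5, 13): e=[16,72,20] → #
    (3,6)@(7, 13): e=[18,54,36] → #
    (4,6)@(9, 13): e=[20,36,52] → #
    (5,6)@(11, 13): e=[22,18,68] → #
    (6,6)@(13, 13): e=[24,0,84] → ·  [on edge]
    (1,7)@(3, 15): e=[40,72,-4] → ·
    (2,7)@(5, 15): e=[42,54,12] → #
    (5,7)@(11, 15): e=[48,0,60] → ·  [on edge]
    (2,8)@(5, 17): e=[68,36,4] → #
    (4,8)@(9, 17): e=[72,0,36] → ·  [on edge]
    (3,9)@(7, 19): e=[96,0,12] → ·  [on edge]
    (2,10)@(5, 21): e=[120,0,-12] → ·  [on edge]
  covered (10 px):
    · · · · · · · · ·
    · · · · · · · · ·
    · · · · · · · · ·
    · · · · · · · · ·
    · · · · · · · · ·
    · · · · · · · · ·
    · # # # # # · · ·
    · · # # # · · · ·
    · · # # · · · · ·
    · · · · · · · · ·
    · · · · · · · · ·
T2:
  2·area = 38  (B↔C swapped to make it positive)
  edge (12, 2)→(12, 21): d=(0,19) right/bottom  bias=-1
  edge (12, 21)→(10, 12): d=(-2,-9) top-left  bias=+0
  edge (10, 12)→(12, 2): d=(2,-10) top-left  bias=+0
    (5,3)@(11, 7): e=[19,19,0] → #  [on edge]
    (6,3)@(13, 7): e=[-19,37,20] → ·
    (5,4)@(11, 9): e=[19,15,4] → #
    (6,4)@(13, 9): e=[-19,33,24] → ·
    (5,5)@(11, 11): e=[19,11,8] → #
    (6,5)@(13, 11): e=[-19,29,28] → ·
    (5,6)@(11, 13): e=[19,7,12] → #
    (6,6)@(13, 13): e=[-19,25,32] → ·
    (5,7)@(11, 15): e=[19,3,16] → #
    (6,7)@(13, 15): e=[-19,21,36] → ·
    (4,8)@(9, 17): e=[57,-19,0] → ·  [on edge]
    (5,8)@(11, 17): e=[19,-1,20] → ·
  covered (5 px):
    · · · · · · · · ·
    · · · · · · · · ·
    · · · · · · · · ·
    · · · · · # · · ·
    · · · · · # · · ·
    · · · · · # · · ·
    · · · · · # · · ·
    · · · · · # · · ·
    · · · · · · · · ·
    · · · · · · · · ·
    · · · · · · · · ·
T3:
  2·area = 60
  edge (8, 6)→(14, 12): d=(6,6) right/bottom  bias=-1
  edge (14, 12)→(2, 10): d=(-12,-2) top-left  bias=+0
  edge (2, 10)→(8, 6): d=(6,-4) top-left  bias=+0
    (1,0)@(3, 1): e=[0,110,-50] → ·  [on edge]
    (2,1)@(5, 3): e=[0,90,-30] → ·  [on edge]
    (3,2)@(7, 5): e=[0,70,-10] → ·  [on edge]
    (3,3)@(7, 7): e=[12,46,2] → #
    (4,3)@(9, 7): e=[0,50,10] → ·  [on edge]
    (2,4)@(5, 9): e=[36,18,6] → #
    (4,4)@(9, 9): e=[12,26,22] → #
    (5,4)@(11, 9): e=[0,30,30] → ·  [on edge]
    (2,5)@(5, 11): e=[48,-6,18] → ·
    (3,5)@(7, 11): e=[36,-2,26] → ·
    (4,5)@(9, 11): e=[24,2,34] → #
    (5,5)@(11, 11): e=[12,6,42] → #
    (6,5)@(13, 11): e=[0,10,50] → ·  [on edge]
    (7,6)@(15, 13): e=[0,-10,70] → ·  [on edge]
    (8,7)@(17, 15): e=[0,-30,90] → ·  [on edge]
  covered (6 px):
    · · · · · · · · ·
    · · · · · · · · ·
    · · · · · · · · ·
    · · · # · · · · ·
    · · # # # · · · ·
    · · · · # # · · ·
    · · · · · · · · ·
    · · · · · · · · ·
    · · · · · · · · ·
    · · · · · · · · ·
    · · · · · · · · ·
T4:
  2·area = 102
  edge (16, 4)→(17, 14): d=(1,10) right/bottom  bias=-1
  edge (17, 14)→(6, 6): d=(-11,-8) top-left  bias=+0
  edge (6, 6)→(16, 4): d=(10,-2) top-left  bias=+0
    (5,2)@(11, 5): e=[51,51,0] → #  [on edge]
    (6,2)@(13, 5): e=[31,67,4] → #
    (7,2)@(15, 5): e=[11,83,8] → #
    (8,2)@(17, 5): e=[-9,99,12] → ·
    (0,3)@(1, 7): e=[153,-51,0] → ·  [on edge]
    (4,3)@(9, 7): e=[73,13,16] → #
    (8,3)@(17, 7): e=[-7,77,32] → ·
    (4,4)@(9, 9): e=[75,-9,36] → ·
    (5,4)@(11, 9): e=[55,7,40] → #
    (8,4)@(17, 9): e=[-5,55,52] → ·
    (5,5)@(11, 11): e=[57,-15,60] → ·
    (6,5)@(13, 11): e=[37,1,64] → #
  covered (12 px):
    · · · · · · · · ·
    · · · · · · · · ·
    · · · · · # # # ·
    · · · · # # # # ·
    · · · · · # # # ·
    · · · · · · # # ·
    · · · · · · · · ·
    · · · · · · · · ·
    · · · · · · · · ·
    · · · · · · · · ·
    · · · · · · · · ·

Answer: [[1,6],[2,6],[3,6],[4,6],[5,6],[2,7],[3,7],[4,7],[2,8],[3,8]]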